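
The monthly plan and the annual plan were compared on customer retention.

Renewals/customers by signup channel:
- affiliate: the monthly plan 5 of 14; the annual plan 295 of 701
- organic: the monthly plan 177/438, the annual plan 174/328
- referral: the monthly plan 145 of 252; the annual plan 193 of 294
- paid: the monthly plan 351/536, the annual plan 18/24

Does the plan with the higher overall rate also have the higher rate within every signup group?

No

Affiliate: the monthly plan 5/14 = 35.7%, the annual plan 295/701 = 42.1% → the annual plan
Organic: the monthly plan 177/438 = 40.4%, the annual plan 174/328 = 53.0% → the annual plan
Referral: the monthly plan 145/252 = 57.5%, the annual plan 193/294 = 65.6% → the annual plan
Paid: the monthly plan 351/536 = 65.5%, the annual plan 18/24 = 75.0% → the annual plan
Overall: the monthly plan 678/1240 = 54.7%, the annual plan 680/1347 = 50.5% → the monthly plan
The annual plan wins each signup group but the monthly plan wins overall — the comparison reverses. The annual plan's customers skew toward affiliate, which has a lower base rate.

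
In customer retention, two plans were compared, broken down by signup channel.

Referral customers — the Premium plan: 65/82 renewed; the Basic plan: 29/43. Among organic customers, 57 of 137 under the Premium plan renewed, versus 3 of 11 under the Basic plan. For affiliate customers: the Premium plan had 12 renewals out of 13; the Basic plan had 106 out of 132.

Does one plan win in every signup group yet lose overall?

Referral: the Premium plan 65/82 = 79.3%, the Basic plan 29/43 = 67.4% → the Premium plan
Organic: the Premium plan 57/137 = 41.6%, the Basic plan 3/11 = 27.3% → the Premium plan
Affiliate: the Premium plan 12/13 = 92.3%, the Basic plan 106/132 = 80.3% → the Premium plan
Overall: the Premium plan 134/232 = 57.8%, the Basic plan 138/186 = 74.2% → the Basic plan
The Premium plan wins each signup group but the Basic plan wins overall — the comparison reverses. The Premium plan's customers skew toward organic, which has a lower base rate.

Yes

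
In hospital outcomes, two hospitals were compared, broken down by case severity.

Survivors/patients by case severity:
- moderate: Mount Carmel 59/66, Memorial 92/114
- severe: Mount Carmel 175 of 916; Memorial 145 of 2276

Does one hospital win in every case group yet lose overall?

Moderate: Mount Carmel 59/66 = 89.4%, Memorial 92/114 = 80.7% → Mount Carmel
Severe: Mount Carmel 175/916 = 19.1%, Memorial 145/2276 = 6.4% → Mount Carmel
Overall: Mount Carmel 234/982 = 23.8%, Memorial 237/2390 = 9.9% → Mount Carmel
Mount Carmel wins overall and in every case group — no reversal.

No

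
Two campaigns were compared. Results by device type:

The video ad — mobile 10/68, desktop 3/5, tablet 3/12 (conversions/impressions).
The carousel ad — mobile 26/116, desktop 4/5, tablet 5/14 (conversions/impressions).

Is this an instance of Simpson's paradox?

Mobile: the video ad 10/68 = 14.7%, the carousel ad 26/116 = 22.4% → the carousel ad
Desktop: the video ad 3/5 = 60.0%, the carousel ad 4/5 = 80.0% → the carousel ad
Tablet: the video ad 3/12 = 25.0%, the carousel ad 5/14 = 35.7% → the carousel ad
Overall: the video ad 16/85 = 18.8%, the carousel ad 35/135 = 25.9% → the carousel ad
The carousel ad wins overall and in every device group — no reversal.

No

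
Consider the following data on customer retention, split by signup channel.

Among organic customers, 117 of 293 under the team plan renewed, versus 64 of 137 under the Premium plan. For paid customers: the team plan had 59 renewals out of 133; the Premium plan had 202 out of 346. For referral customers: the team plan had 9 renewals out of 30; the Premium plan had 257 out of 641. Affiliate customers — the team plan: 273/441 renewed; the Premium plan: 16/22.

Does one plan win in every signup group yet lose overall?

Organic: the team plan 117/293 = 39.9%, the Premium plan 64/137 = 46.7% → the Premium plan
Paid: the team plan 59/133 = 44.4%, the Premium plan 202/346 = 58.4% → the Premium plan
Referral: the team plan 9/30 = 30.0%, the Premium plan 257/641 = 40.1% → the Premium plan
Affiliate: the team plan 273/441 = 61.9%, the Premium plan 16/22 = 72.7% → the Premium plan
Overall: the team plan 458/897 = 51.1%, the Premium plan 539/1146 = 47.0% → the team plan
The Premium plan wins each signup group but the team plan wins overall — the comparison reverses. The Premium plan's customers skew toward referral, which has a lower base rate.

Yes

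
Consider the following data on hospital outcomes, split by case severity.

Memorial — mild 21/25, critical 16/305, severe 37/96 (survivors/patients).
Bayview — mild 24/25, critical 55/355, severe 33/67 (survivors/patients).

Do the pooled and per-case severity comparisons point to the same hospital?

Mild: Memorial 21/25 = 84.0%, Bayview 24/25 = 96.0% → Bayview
Critical: Memorial 16/305 = 5.2%, Bayview 55/355 = 15.5% → Bayview
Severe: Memorial 37/96 = 38.5%, Bayview 33/67 = 49.3% → Bayview
Overall: Memorial 74/426 = 17.4%, Bayview 112/447 = 25.1% → Bayview
Bayview wins overall and in every case group — no reversal.

Yes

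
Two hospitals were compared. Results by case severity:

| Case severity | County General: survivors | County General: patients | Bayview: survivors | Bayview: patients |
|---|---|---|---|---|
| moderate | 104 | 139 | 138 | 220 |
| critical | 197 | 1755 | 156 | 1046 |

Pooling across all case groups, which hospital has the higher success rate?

Bayview

Moderate: County General 104/139 = 74.8%, Bayview 138/220 = 62.7% → County General
Critical: County General 197/1755 = 11.2%, Bayview 156/1046 = 14.9% → Bayview
Overall: County General 301/1894 = 15.9%, Bayview 294/1266 = 23.2% → Bayview
(Neither sweeps every case group, but Bayview has the higher pooled rate.)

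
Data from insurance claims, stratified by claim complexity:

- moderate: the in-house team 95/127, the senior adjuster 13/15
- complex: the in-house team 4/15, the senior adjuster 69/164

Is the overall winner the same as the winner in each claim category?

No

Moderate: the in-house team 95/127 = 74.8%, the senior adjuster 13/15 = 86.7% → the senior adjuster
Complex: the in-house team 4/15 = 26.7%, the senior adjuster 69/164 = 42.1% → the senior adjuster
Overall: the in-house team 99/142 = 69.7%, the senior adjuster 82/179 = 45.8% → the in-house team
The senior adjuster wins each claim group but the in-house team wins overall — the comparison reverses. The senior adjuster's claims skew toward complex, which has a lower base rate.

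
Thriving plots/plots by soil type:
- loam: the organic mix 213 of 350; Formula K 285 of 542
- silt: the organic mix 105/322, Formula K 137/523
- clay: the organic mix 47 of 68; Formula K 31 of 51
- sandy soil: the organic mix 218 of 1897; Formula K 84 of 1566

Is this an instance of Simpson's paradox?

No

Loam: the organic mix 213/350 = 60.9%, Formula K 285/542 = 52.6% → the organic mix
Silt: the organic mix 105/322 = 32.6%, Formula K 137/523 = 26.2% → the organic mix
Clay: the organic mix 47/68 = 69.1%, Formula K 31/51 = 60.8% → the organic mix
Sandy soil: the organic mix 218/1897 = 11.5%, Formula K 84/1566 = 5.4% → the organic mix
Overall: the organic mix 583/2637 = 22.1%, Formula K 537/2682 = 20.0% → the organic mix
The organic mix wins overall and in every soil group — no reversal.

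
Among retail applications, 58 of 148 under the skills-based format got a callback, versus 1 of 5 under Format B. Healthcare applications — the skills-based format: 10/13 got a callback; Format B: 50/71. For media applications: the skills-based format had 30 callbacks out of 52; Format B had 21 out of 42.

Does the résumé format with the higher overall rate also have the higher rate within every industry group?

No

Retail: the skills-based format 58/148 = 39.2%, Format B 1/5 = 20.0% → the skills-based format
Healthcare: the skills-based format 10/13 = 76.9%, Format B 50/71 = 70.4% → the skills-based format
Media: the skills-based format 30/52 = 57.7%, Format B 21/42 = 50.0% → the skills-based format
Overall: the skills-based format 98/213 = 46.0%, Format B 72/118 = 61.0% → Format B
The skills-based format wins each industry group but Format B wins overall — the comparison reverses. The skills-based format's applications skew toward retail, which has a lower base rate.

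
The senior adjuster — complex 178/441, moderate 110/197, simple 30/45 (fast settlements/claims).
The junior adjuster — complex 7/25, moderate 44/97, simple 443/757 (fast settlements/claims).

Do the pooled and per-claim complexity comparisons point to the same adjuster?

No

Complex: the senior adjuster 178/441 = 40.4%, the junior adjuster 7/25 = 28.0% → the senior adjuster
Moderate: the senior adjuster 110/197 = 55.8%, the junior adjuster 44/97 = 45.4% → the senior adjuster
Simple: the senior adjuster 30/45 = 66.7%, the junior adjuster 443/757 = 58.5% → the senior adjuster
Overall: the senior adjuster 318/683 = 46.6%, the junior adjuster 494/879 = 56.2% → the junior adjuster
The senior adjuster wins each claim group but the junior adjuster wins overall — the comparison reverses. The senior adjuster's claims skew toward complex, which has a lower base rate.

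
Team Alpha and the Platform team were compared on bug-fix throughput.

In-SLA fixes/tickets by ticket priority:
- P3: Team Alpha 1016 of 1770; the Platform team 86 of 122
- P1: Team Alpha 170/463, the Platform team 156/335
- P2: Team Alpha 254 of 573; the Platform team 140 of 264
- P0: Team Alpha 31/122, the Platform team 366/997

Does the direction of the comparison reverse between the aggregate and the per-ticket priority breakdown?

P3: Team Alpha 1016/1770 = 57.4%, the Platform team 86/122 = 70.5% → the Platform team
P1: Team Alpha 170/463 = 36.7%, the Platform team 156/335 = 46.6% → the Platform team
P2: Team Alpha 254/573 = 44.3%, the Platform team 140/264 = 53.0% → the Platform team
P0: Team Alpha 31/122 = 25.4%, the Platform team 366/997 = 36.7% → the Platform team
Overall: Team Alpha 1471/2928 = 50.2%, the Platform team 748/1718 = 43.5% → Team Alpha
The Platform team wins each ticket group but Team Alpha wins overall — the comparison reverses. The Platform team's tickets skew toward P0, which has a lower base rate.

Yes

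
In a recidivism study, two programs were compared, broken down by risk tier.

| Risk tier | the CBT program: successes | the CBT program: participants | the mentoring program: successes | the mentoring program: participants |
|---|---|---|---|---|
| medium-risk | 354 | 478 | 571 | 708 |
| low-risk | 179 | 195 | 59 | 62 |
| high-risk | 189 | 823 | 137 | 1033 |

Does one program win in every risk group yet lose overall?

No

Medium-risk: the CBT program 354/478 = 74.1%, the mentoring program 571/708 = 80.6% → the mentoring program
Low-risk: the CBT program 179/195 = 91.8%, the mentoring program 59/62 = 95.2% → the mentoring program
High-risk: the CBT program 189/823 = 23.0%, the mentoring program 137/1033 = 13.3% → the CBT program
Overall: the CBT program 722/1496 = 48.3%, the mentoring program 767/1803 = 42.5% → the CBT program
Neither sweeps: the CBT program wins 1 of 3 groups, the mentoring program wins 2. The CBT program wins overall but not every group — no Simpson reversal.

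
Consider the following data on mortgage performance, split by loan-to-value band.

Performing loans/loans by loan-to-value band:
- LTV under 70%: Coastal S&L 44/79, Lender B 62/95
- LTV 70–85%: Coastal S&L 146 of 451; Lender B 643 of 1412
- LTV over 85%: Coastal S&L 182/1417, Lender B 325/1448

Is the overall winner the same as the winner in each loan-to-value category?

Yes

LTV under 70%: Coastal S&L 44/79 = 55.7%, Lender B 62/95 = 65.3% → Lender B
LTV 70–85%: Coastal S&L 146/451 = 32.4%, Lender B 643/1412 = 45.5% → Lender B
LTV over 85%: Coastal S&L 182/1417 = 12.8%, Lender B 325/1448 = 22.4% → Lender B
Overall: Coastal S&L 372/1947 = 19.1%, Lender B 1030/2955 = 34.9% → Lender B
Lender B wins overall and in every loan-to-value group — no reversal.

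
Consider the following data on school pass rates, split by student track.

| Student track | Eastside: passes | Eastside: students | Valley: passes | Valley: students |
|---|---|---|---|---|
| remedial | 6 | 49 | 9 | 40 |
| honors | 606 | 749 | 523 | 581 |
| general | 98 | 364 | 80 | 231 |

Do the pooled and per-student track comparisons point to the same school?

Remedial: Eastside 6/49 = 12.2%, Valley 9/40 = 22.5% → Valley
Honors: Eastside 606/749 = 80.9%, Valley 523/581 = 90.0% → Valley
General: Eastside 98/364 = 26.9%, Valley 80/231 = 34.6% → Valley
Overall: Eastside 710/1162 = 61.1%, Valley 612/852 = 71.8% → Valley
Valley wins overall and in every student group — no reversal.

Yes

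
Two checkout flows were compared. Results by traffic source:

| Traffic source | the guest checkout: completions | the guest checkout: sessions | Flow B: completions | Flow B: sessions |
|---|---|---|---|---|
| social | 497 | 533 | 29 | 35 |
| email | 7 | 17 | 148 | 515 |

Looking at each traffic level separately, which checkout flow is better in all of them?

Social: the guest checkout 497/533 = 93.2%, Flow B 29/35 = 82.9% → the guest checkout
Email: the guest checkout 7/17 = 41.2%, Flow B 148/515 = 28.7% → the guest checkout
The guest checkout has the higher rate in both groups.

the guest checkout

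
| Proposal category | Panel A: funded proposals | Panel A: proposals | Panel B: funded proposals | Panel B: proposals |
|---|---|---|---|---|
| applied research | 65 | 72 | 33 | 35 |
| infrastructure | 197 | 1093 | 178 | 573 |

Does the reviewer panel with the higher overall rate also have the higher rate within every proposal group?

Applied research: Panel A 65/72 = 90.3%, Panel B 33/35 = 94.3% → Panel B
Infrastructure: Panel A 197/1093 = 18.0%, Panel B 178/573 = 31.1% → Panel B
Overall: Panel A 262/1165 = 22.5%, Panel B 211/608 = 34.7% → Panel B
Panel B wins overall and in every proposal group — no reversal.

Yes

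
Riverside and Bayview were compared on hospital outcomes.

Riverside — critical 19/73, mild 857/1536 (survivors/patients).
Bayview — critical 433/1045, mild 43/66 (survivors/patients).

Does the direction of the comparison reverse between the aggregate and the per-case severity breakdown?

Critical: Riverside 19/73 = 26.0%, Bayview 433/1045 = 41.4% → Bayview
Mild: Riverside 857/1536 = 55.8%, Bayview 43/66 = 65.2% → Bayview
Overall: Riverside 876/1609 = 54.4%, Bayview 476/1111 = 42.8% → Riverside
Bayview wins each case group but Riverside wins overall — the comparison reverses. Bayview's patients skew toward critical, which has a lower base rate.

Yes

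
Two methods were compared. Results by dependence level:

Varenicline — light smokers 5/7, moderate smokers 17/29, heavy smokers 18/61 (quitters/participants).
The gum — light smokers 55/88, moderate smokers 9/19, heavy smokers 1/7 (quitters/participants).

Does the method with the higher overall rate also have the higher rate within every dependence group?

Light smokers: varenicline 5/7 = 71.4%, the gum 55/88 = 62.5% → varenicline
Moderate smokers: varenicline 17/29 = 58.6%, the gum 9/19 = 47.4% → varenicline
Heavy smokers: varenicline 18/61 = 29.5%, the gum 1/7 = 14.3% → varenicline
Overall: varenicline 40/97 = 41.2%, the gum 65/114 = 57.0% → the gum
Varenicline wins each dependence group but the gum wins overall — the comparison reverses. Varenicline's participants skew toward heavy smokers, which has a lower base rate.

No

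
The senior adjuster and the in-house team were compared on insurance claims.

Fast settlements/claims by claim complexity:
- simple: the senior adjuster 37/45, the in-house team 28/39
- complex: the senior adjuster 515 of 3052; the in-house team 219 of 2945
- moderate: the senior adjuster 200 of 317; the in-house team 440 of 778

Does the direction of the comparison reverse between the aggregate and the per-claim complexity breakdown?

Simple: the senior adjuster 37/45 = 82.2%, the in-house team 28/39 = 71.8% → the senior adjuster
Complex: the senior adjuster 515/3052 = 16.9%, the in-house team 219/2945 = 7.4% → the senior adjuster
Moderate: the senior adjuster 200/317 = 63.1%, the in-house team 440/778 = 56.6% → the senior adjuster
Overall: the senior adjuster 752/3414 = 22.0%, the in-house team 687/3762 = 18.3% → the senior adjuster
The senior adjuster wins overall and in every claim group — no reversal.

No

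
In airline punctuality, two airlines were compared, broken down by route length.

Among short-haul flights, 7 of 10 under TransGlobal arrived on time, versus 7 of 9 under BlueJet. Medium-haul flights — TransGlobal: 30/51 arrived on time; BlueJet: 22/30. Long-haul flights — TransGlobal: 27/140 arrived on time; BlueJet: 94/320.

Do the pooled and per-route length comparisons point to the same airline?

Short-haul: TransGlobal 7/10 = 70.0%, BlueJet 7/9 = 77.8% → BlueJet
Medium-haul: TransGlobal 30/51 = 58.8%, BlueJet 22/30 = 73.3% → BlueJet
Long-haul: TransGlobal 27/140 = 19.3%, BlueJet 94/320 = 29.4% → BlueJet
Overall: TransGlobal 64/201 = 31.8%, BlueJet 123/359 = 34.3% → BlueJet
BlueJet wins overall and in every route group — no reversal.

Yes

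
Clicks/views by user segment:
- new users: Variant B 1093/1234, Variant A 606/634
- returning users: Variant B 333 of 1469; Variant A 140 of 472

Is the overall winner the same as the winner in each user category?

New users: Variant B 1093/1234 = 88.6%, Variant A 606/634 = 95.6% → Variant A
Returning users: Variant B 333/1469 = 22.7%, Variant A 140/472 = 29.7% → Variant A
Overall: Variant B 1426/2703 = 52.8%, Variant A 746/1106 = 67.5% → Variant A
Variant A wins overall and in every user group — no reversal.

Yes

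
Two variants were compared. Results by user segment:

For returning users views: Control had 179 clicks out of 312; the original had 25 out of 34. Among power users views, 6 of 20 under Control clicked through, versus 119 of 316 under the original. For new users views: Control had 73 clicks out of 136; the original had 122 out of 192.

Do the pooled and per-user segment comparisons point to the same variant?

No

Returning users: Control 179/312 = 57.4%, the original 25/34 = 73.5% → the original
Power users: Control 6/20 = 30.0%, the original 119/316 = 37.7% → the original
New users: Control 73/136 = 53.7%, the original 122/192 = 63.5% → the original
Overall: Control 258/468 = 55.1%, the original 266/542 = 49.1% → Control
The original wins each user group but Control wins overall — the comparison reverses. The original's views skew toward power users, which has a lower base rate.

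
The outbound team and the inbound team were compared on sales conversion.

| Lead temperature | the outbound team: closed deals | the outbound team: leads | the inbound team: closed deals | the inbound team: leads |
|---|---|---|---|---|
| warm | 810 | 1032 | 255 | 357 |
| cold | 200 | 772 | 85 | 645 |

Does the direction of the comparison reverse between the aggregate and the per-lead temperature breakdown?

Warm: the outbound team 810/1032 = 78.5%, the inbound team 255/357 = 71.4% → the outbound team
Cold: the outbound team 200/772 = 25.9%, the inbound team 85/645 = 13.2% → the outbound team
Overall: the outbound team 1010/1804 = 56.0%, the inbound team 340/1002 = 33.9% → the outbound team
The outbound team wins overall and in every lead group — no reversal.

No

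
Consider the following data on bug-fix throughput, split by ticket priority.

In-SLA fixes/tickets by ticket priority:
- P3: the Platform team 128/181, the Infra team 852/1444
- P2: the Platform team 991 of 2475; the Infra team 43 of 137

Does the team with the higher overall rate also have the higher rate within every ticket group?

No

P3: the Platform team 128/181 = 70.7%, the Infra team 852/1444 = 59.0% → the Platform team
P2: the Platform team 991/2475 = 40.0%, the Infra team 43/137 = 31.4% → the Platform team
Overall: the Platform team 1119/2656 = 42.1%, the Infra team 895/1581 = 56.6% → the Infra team
The Platform team wins each ticket group but the Infra team wins overall — the comparison reverses. The Platform team's tickets skew toward P2, which has a lower base rate.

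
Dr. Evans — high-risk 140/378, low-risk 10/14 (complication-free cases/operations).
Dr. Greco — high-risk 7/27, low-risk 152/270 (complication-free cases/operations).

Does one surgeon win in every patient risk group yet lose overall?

High-risk: Dr. Evans 140/378 = 37.0%, Dr. Greco 7/27 = 25.9% → Dr. Evans
Low-risk: Dr. Evans 10/14 = 71.4%, Dr. Greco 152/270 = 56.3% → Dr. Evans
Overall: Dr. Evans 150/392 = 38.3%, Dr. Greco 159/297 = 53.5% → Dr. Greco
Dr. Evans wins each patient risk group but Dr. Greco wins overall — the comparison reverses. Dr. Evans's operations skew toward high-risk, which has a lower base rate.

Yes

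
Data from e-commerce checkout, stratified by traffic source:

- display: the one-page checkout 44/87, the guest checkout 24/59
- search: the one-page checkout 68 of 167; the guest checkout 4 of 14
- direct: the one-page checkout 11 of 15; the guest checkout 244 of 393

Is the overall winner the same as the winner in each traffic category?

No

Display: the one-page checkout 44/87 = 50.6%, the guest checkout 24/59 = 40.7% → the one-page checkout
Search: the one-page checkout 68/167 = 40.7%, the guest checkout 4/14 = 28.6% → the one-page checkout
Direct: the one-page checkout 11/15 = 73.3%, the guest checkout 244/393 = 62.1% → the one-page checkout
Overall: the one-page checkout 123/269 = 45.7%, the guest checkout 272/466 = 58.4% → the guest checkout
The one-page checkout wins each traffic group but the guest checkout wins overall — the comparison reverses. The one-page checkout's sessions skew toward search, which has a lower base rate.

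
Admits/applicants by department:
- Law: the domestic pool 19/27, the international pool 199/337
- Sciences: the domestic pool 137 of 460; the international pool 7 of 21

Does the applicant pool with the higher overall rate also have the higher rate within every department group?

No

Law: the domestic pool 19/27 = 70.4%, the international pool 199/337 = 59.1% → the domestic pool
Sciences: the domestic pool 137/460 = 29.8%, the international pool 7/21 = 33.3% → the international pool
Overall: the domestic pool 156/487 = 32.0%, the international pool 206/358 = 57.5% → the international pool
Neither sweeps: the domestic pool wins 1 of 2 groups, the international pool wins 1. The international pool wins overall but not every group — no Simpson reversal.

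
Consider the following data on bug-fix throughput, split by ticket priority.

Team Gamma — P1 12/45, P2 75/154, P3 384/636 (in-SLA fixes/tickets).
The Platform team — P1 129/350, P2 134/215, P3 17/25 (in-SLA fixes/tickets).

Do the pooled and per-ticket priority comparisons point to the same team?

P1: Team Gamma 12/45 = 26.7%, the Platform team 129/350 = 36.9% → the Platform team
P2: Team Gamma 75/154 = 48.7%, the Platform team 134/215 = 62.3% → the Platform team
P3: Team Gamma 384/636 = 60.4%, the Platform team 17/25 = 68.0% → the Platform team
Overall: Team Gamma 471/835 = 56.4%, the Platform team 280/590 = 47.5% → Team Gamma
The Platform team wins each ticket group but Team Gamma wins overall — the comparison reverses. The Platform team's tickets skew toward P1, which has a lower base rate.

No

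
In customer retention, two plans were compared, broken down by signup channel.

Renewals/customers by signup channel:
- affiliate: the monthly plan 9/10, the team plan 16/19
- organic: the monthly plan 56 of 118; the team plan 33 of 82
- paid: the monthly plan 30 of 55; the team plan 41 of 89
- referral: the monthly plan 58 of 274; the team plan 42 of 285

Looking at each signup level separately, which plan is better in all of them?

the monthly plan

Affiliate: the monthly plan 9/10 = 90.0%, the team plan 16/19 = 84.2% → the monthly plan
Organic: the monthly plan 56/118 = 47.5%, the team plan 33/82 = 40.2% → the monthly plan
Paid: the monthly plan 30/55 = 54.5%, the team plan 41/89 = 46.1% → the monthly plan
Referral: the monthly plan 58/274 = 21.2%, the team plan 42/285 = 14.7% → the monthly plan
The monthly plan has the higher rate in all 4 groups.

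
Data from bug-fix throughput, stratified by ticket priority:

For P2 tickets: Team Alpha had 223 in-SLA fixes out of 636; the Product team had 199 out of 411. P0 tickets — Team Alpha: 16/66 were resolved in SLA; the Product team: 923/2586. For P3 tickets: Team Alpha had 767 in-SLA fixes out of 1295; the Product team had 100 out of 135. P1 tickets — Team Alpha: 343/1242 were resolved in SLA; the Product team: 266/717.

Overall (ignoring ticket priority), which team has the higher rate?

Team Alpha

P2: Team Alpha 223/636 = 35.1%, the Product team 199/411 = 48.4% → the Product team
P0: Team Alpha 16/66 = 24.2%, the Product team 923/2586 = 35.7% → the Product team
P3: Team Alpha 767/1295 = 59.2%, the Product team 100/135 = 74.1% → the Product team
P1: Team Alpha 343/1242 = 27.6%, the Product team 266/717 = 37.1% → the Product team
Overall: Team Alpha 1349/3239 = 41.6%, the Product team 1488/3849 = 38.7% → Team Alpha
(The Product team wins every ticket group but Team Alpha wins overall — the Product team's tickets skew toward the low-rate P0 group.)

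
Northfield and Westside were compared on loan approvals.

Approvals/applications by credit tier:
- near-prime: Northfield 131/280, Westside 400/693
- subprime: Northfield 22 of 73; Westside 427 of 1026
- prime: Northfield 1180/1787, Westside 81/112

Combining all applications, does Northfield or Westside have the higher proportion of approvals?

Northfield

Near-prime: Northfield 131/280 = 46.8%, Westside 400/693 = 57.7% → Westside
Subprime: Northfield 22/73 = 30.1%, Westside 427/1026 = 41.6% → Westside
Prime: Northfield 1180/1787 = 66.0%, Westside 81/112 = 72.3% → Westside
Overall: Northfield 1333/2140 = 62.3%, Westside 908/1831 = 49.6% → Northfield
(Westside wins every credit group but Northfield wins overall — Westside's applications skew toward the low-rate subprime group.)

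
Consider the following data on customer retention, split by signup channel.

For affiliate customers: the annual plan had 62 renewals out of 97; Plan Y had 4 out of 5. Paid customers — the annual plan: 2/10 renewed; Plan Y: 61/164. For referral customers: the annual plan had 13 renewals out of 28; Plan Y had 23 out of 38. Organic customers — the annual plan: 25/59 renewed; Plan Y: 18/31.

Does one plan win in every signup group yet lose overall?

Affiliate: the annual plan 62/97 = 63.9%, Plan Y 4/5 = 80.0% → Plan Y
Paid: the annual plan 2/10 = 20.0%, Plan Y 61/164 = 37.2% → Plan Y
Referral: the annual plan 13/28 = 46.4%, Plan Y 23/38 = 60.5% → Plan Y
Organic: the annual plan 25/59 = 42.4%, Plan Y 18/31 = 58.1% → Plan Y
Overall: the annual plan 102/194 = 52.6%, Plan Y 106/238 = 44.5% → the annual plan
Plan Y wins each signup group but the annual plan wins overall — the comparison reverses. Plan Y's customers skew toward paid, which has a lower base rate.

Yes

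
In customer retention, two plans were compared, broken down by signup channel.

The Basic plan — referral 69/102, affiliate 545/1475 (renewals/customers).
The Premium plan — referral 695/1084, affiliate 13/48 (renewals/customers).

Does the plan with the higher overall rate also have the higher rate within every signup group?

Referral: the Basic plan 69/102 = 67.6%, the Premium plan 695/1084 = 64.1% → the Basic plan
Affiliate: the Basic plan 545/1475 = 36.9%, the Premium plan 13/48 = 27.1% → the Basic plan
Overall: the Basic plan 614/1577 = 38.9%, the Premium plan 708/1132 = 62.5% → the Premium plan
The Basic plan wins each signup group but the Premium plan wins overall — the comparison reverses. The Basic plan's customers skew toward affiliate, which has a lower base rate.

No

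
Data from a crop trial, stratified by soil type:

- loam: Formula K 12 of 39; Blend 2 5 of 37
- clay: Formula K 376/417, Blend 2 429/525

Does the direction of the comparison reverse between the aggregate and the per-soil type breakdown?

No

Loam: Formula K 12/39 = 30.8%, Blend 2 5/37 = 13.5% → Formula K
Clay: Formula K 376/417 = 90.2%, Blend 2 429/525 = 81.7% → Formula K
Overall: Formula K 388/456 = 85.1%, Blend 2 434/562 = 77.2% → Formula K
Formula K wins overall and in every soil group — no reversal.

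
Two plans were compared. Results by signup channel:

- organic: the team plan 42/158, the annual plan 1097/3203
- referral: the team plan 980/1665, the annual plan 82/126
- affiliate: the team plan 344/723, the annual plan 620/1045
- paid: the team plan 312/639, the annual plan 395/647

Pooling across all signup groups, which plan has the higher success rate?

Organic: the team plan 42/158 = 26.6%, the annual plan 1097/3203 = 34.2% → the annual plan
Referral: the team plan 980/1665 = 58.9%, the annual plan 82/126 = 65.1% → the annual plan
Affiliate: the team plan 344/723 = 47.6%, the annual plan 620/1045 = 59.3% → the annual plan
Paid: the team plan 312/639 = 48.8%, the annual plan 395/647 = 61.1% → the annual plan
Overall: the team plan 1678/3185 = 52.7%, the annual plan 2194/5021 = 43.7% → the team plan
(The annual plan wins every signup group but the team plan wins overall — the annual plan's customers skew toward the low-rate organic group.)

the team plan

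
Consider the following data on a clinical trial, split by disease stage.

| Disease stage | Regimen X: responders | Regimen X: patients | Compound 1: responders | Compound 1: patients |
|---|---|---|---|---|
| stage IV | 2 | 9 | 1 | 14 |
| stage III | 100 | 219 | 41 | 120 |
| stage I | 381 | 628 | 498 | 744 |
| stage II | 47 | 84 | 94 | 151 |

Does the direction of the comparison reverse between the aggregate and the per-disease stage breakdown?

Stage IV: Regimen X 2/9 = 22.2%, Compound 1 1/14 = 7.1% → Regimen X
Stage III: Regimen X 100/219 = 45.7%, Compound 1 41/120 = 34.2% → Regimen X
Stage I: Regimen X 381/628 = 60.7%, Compound 1 498/744 = 66.9% → Compound 1
Stage II: Regimen X 47/84 = 56.0%, Compound 1 94/151 = 62.3% → Compound 1
Overall: Regimen X 530/940 = 56.4%, Compound 1 634/1029 = 61.6% → Compound 1
Neither sweeps: Regimen X wins 2 of 4 groups, Compound 1 wins 2. Compound 1 wins overall but not every group — no Simpson reversal.

No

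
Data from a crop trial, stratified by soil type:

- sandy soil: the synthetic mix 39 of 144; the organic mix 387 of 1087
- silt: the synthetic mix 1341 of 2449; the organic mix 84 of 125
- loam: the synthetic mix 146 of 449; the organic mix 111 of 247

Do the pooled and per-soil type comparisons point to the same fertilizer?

No

Sandy soil: the synthetic mix 39/144 = 27.1%, the organic mix 387/1087 = 35.6% → the organic mix
Silt: the synthetic mix 1341/2449 = 54.8%, the organic mix 84/125 = 67.2% → the organic mix
Loam: the synthetic mix 146/449 = 32.5%, the organic mix 111/247 = 44.9% → the organic mix
Overall: the synthetic mix 1526/3042 = 50.2%, the organic mix 582/1459 = 39.9% → the synthetic mix
The organic mix wins each soil group but the synthetic mix wins overall — the comparison reverses. The organic mix's plots skew toward sandy soil, which has a lower base rate.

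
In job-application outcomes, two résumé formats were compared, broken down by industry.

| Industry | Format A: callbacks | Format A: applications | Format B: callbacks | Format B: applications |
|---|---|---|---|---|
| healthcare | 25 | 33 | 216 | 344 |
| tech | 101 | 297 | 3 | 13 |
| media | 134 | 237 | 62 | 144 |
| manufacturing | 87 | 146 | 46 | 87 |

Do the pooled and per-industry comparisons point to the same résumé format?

No

Healthcare: Format A 25/33 = 75.8%, Format B 216/344 = 62.8% → Format A
Tech: Format A 101/297 = 34.0%, Format B 3/13 = 23.1% → Format A
Media: Format A 134/237 = 56.5%, Format B 62/144 = 43.1% → Format A
Manufacturing: Format A 87/146 = 59.6%, Format B 46/87 = 52.9% → Format A
Overall: Format A 347/713 = 48.7%, Format B 327/588 = 55.6% → Format B
Format A wins each industry group but Format B wins overall — the comparison reverses. Format A's applications skew toward tech, which has a lower base rate.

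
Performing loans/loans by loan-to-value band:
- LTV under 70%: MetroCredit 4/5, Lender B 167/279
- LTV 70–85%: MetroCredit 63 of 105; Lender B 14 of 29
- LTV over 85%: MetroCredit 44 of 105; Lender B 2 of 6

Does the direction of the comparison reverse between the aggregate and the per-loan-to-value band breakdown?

Yes

LTV under 70%: MetroCredit 4/5 = 80.0%, Lender B 167/279 = 59.9% → MetroCredit
LTV 70–85%: MetroCredit 63/105 = 60.0%, Lender B 14/29 = 48.3% → MetroCredit
LTV over 85%: MetroCredit 44/105 = 41.9%, Lender B 2/6 = 33.3% → MetroCredit
Overall: MetroCredit 111/215 = 51.6%, Lender B 183/314 = 58.3% → Lender B
MetroCredit wins each loan-to-value group but Lender B wins overall — the comparison reverses. MetroCredit's loans skew toward LTV over 85%, which has a lower base rate.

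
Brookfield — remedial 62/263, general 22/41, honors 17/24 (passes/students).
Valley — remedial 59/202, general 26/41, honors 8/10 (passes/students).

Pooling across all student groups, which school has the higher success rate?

Remedial: Brookfield 62/263 = 23.6%, Valley 59/202 = 29.2% → Valley
General: Brookfield 22/41 = 53.7%, Valley 26/41 = 63.4% → Valley
Honors: Brookfield 17/24 = 70.8%, Valley 8/10 = 80.0% → Valley
Overall: Brookfield 101/328 = 30.8%, Valley 93/253 = 36.8% → Valley

Valley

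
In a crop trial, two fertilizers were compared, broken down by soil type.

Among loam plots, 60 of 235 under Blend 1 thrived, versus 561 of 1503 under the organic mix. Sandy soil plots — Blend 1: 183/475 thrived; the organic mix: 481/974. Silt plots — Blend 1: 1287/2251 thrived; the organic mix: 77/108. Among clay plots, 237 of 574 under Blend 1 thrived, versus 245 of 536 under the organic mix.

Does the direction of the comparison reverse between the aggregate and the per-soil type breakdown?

Yes

Loam: Blend 1 60/235 = 25.5%, the organic mix 561/1503 = 37.3% → the organic mix
Sandy soil: Blend 1 183/475 = 38.5%, the organic mix 481/974 = 49.4% → the organic mix
Silt: Blend 1 1287/2251 = 57.2%, the organic mix 77/108 = 71.3% → the organic mix
Clay: Blend 1 237/574 = 41.3%, the organic mix 245/536 = 45.7% → the organic mix
Overall: Blend 1 1767/3535 = 50.0%, the organic mix 1364/3121 = 43.7% → Blend 1
The organic mix wins each soil group but Blend 1 wins overall — the comparison reverses. The organic mix's plots skew toward loam, which has a lower base rate.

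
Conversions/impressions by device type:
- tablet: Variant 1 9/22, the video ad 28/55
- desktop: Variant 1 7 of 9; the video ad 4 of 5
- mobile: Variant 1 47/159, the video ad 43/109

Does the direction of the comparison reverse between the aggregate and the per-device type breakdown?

Tablet: Variant 1 9/22 = 40.9%, the video ad 28/55 = 50.9% → the video ad
Desktop: Variant 1 7/9 = 77.8%, the video ad 4/5 = 80.0% → the video ad
Mobile: Variant 1 47/159 = 29.6%, the video ad 43/109 = 39.4% → the video ad
Overall: Variant 1 63/190 = 33.2%, the video ad 75/169 = 44.4% → the video ad
The video ad wins overall and in every device group — no reversal.

No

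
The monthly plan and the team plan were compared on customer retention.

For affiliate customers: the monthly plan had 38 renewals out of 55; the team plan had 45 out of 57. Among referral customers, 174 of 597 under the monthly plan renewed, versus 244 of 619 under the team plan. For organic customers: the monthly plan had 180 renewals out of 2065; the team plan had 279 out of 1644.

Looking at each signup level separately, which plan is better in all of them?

the team plan

Affiliate: the monthly plan 38/55 = 69.1%, the team plan 45/57 = 78.9% → the team plan
Referral: the monthly plan 174/597 = 29.1%, the team plan 244/619 = 39.4% → the team plan
Organic: the monthly plan 180/2065 = 8.7%, the team plan 279/1644 = 17.0% → the team plan
The team plan has the higher rate in all 3 groups.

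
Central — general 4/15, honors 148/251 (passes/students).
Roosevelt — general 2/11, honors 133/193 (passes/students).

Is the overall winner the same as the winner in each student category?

General: Central 4/15 = 26.7%, Roosevelt 2/11 = 18.2% → Central
Honors: Central 148/251 = 59.0%, Roosevelt 133/193 = 68.9% → Roosevelt
Overall: Central 152/266 = 57.1%, Roosevelt 135/204 = 66.2% → Roosevelt
Neither sweeps: Central wins 1 of 2 groups, Roosevelt wins 1. Roosevelt wins overall but not every group — no Simpson reversal.

No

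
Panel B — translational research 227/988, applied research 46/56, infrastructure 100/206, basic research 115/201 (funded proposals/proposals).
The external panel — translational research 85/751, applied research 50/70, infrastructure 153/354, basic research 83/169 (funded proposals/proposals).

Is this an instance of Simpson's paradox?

Translational research: Panel B 227/988 = 23.0%, the external panel 85/751 = 11.3% → Panel B
Applied research: Panel B 46/56 = 82.1%, the external panel 50/70 = 71.4% → Panel B
Infrastructure: Panel B 100/206 = 48.5%, the external panel 153/354 = 43.2% → Panel B
Basic research: Panel B 115/201 = 57.2%, the external panel 83/169 = 49.1% → Panel B
Overall: Panel B 488/1451 = 33.6%, the external panel 371/1344 = 27.6% → Panel B
Panel B wins overall and in every proposal group — no reversal.

No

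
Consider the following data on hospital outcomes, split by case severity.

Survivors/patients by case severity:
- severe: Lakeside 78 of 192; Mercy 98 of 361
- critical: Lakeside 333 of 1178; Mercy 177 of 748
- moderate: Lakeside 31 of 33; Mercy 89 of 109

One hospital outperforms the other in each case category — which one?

Severe: Lakeside 78/192 = 40.6%, Mercy 98/361 = 27.1% → Lakeside
Critical: Lakeside 333/1178 = 28.3%, Mercy 177/748 = 23.7% → Lakeside
Moderate: Lakeside 31/33 = 93.9%, Mercy 89/109 = 81.7% → Lakeside
Lakeside has the higher rate in all 3 groups.

Lakeside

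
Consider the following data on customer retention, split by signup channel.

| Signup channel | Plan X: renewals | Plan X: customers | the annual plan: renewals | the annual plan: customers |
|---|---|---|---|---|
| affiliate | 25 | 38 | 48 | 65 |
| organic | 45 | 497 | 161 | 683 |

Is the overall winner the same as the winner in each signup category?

Affiliate: Plan X 25/38 = 65.8%, the annual plan 48/65 = 73.8% → the annual plan
Organic: Plan X 45/497 = 9.1%, the annual plan 161/683 = 23.6% → the annual plan
Overall: Plan X 70/535 = 13.1%, the annual plan 209/748 = 27.9% → the annual plan
The annual plan wins overall and in every signup group — no reversal.

Yes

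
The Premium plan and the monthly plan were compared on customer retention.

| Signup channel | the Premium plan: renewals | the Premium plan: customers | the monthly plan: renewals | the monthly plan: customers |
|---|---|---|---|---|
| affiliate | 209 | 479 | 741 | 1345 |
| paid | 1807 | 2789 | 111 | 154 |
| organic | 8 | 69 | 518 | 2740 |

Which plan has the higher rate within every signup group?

the monthly plan

Affiliate: the Premium plan 209/479 = 43.6%, the monthly plan 741/1345 = 55.1% → the monthly plan
Paid: the Premium plan 1807/2789 = 64.8%, the monthly plan 111/154 = 72.1% → the monthly plan
Organic: the Premium plan 8/69 = 11.6%, the monthly plan 518/2740 = 18.9% → the monthly plan
The monthly plan has the higher rate in all 3 groups.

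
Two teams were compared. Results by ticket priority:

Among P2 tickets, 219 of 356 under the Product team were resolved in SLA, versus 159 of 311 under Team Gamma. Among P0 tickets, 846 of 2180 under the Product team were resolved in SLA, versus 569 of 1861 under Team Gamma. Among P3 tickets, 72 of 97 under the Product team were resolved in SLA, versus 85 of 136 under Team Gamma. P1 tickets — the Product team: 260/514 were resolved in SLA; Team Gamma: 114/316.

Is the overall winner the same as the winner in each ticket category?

Yes

P2: the Product team 219/356 = 61.5%, Team Gamma 159/311 = 51.1% → the Product team
P0: the Product team 846/2180 = 38.8%, Team Gamma 569/1861 = 30.6% → the Product team
P3: the Product team 72/97 = 74.2%, Team Gamma 85/136 = 62.5% → the Product team
P1: the Product team 260/514 = 50.6%, Team Gamma 114/316 = 36.1% → the Product team
Overall: the Product team 1397/3147 = 44.4%, Team Gamma 927/2624 = 35.3% → the Product team
The Product team wins overall and in every ticket group — no reversal.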